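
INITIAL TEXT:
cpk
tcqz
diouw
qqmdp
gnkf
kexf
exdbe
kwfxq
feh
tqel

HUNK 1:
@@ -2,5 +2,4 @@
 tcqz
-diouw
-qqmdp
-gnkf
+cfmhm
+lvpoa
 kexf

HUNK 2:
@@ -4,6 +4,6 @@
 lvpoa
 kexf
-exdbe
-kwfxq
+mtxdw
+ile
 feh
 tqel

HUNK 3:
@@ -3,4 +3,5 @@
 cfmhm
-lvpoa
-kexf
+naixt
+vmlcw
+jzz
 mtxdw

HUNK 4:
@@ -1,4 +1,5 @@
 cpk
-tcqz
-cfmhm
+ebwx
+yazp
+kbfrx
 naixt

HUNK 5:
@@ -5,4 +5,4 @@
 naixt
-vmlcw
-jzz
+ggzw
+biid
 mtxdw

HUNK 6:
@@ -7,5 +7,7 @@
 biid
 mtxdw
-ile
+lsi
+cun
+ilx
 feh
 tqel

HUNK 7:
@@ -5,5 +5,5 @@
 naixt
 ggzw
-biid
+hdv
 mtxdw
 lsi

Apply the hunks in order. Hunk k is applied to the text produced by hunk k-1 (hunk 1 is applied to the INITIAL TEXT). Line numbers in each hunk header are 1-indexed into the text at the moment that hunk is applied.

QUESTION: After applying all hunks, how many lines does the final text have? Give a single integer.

Answer: 13

Derivation:
Hunk 1: at line 2 remove [diouw,qqmdp,gnkf] add [cfmhm,lvpoa] -> 9 lines: cpk tcqz cfmhm lvpoa kexf exdbe kwfxq feh tqel
Hunk 2: at line 4 remove [exdbe,kwfxq] add [mtxdw,ile] -> 9 lines: cpk tcqz cfmhm lvpoa kexf mtxdw ile feh tqel
Hunk 3: at line 3 remove [lvpoa,kexf] add [naixt,vmlcw,jzz] -> 10 lines: cpk tcqz cfmhm naixt vmlcw jzz mtxdw ile feh tqel
Hunk 4: at line 1 remove [tcqz,cfmhm] add [ebwx,yazp,kbfrx] -> 11 lines: cpk ebwx yazp kbfrx naixt vmlcw jzz mtxdw ile feh tqel
Hunk 5: at line 5 remove [vmlcw,jzz] add [ggzw,biid] -> 11 lines: cpk ebwx yazp kbfrx naixt ggzw biid mtxdw ile feh tqel
Hunk 6: at line 7 remove [ile] add [lsi,cun,ilx] -> 13 lines: cpk ebwx yazp kbfrx naixt ggzw biid mtxdw lsi cun ilx feh tqel
Hunk 7: at line 5 remove [biid] add [hdv] -> 13 lines: cpk ebwx yazp kbfrx naixt ggzw hdv mtxdw lsi cun ilx feh tqel
Final line count: 13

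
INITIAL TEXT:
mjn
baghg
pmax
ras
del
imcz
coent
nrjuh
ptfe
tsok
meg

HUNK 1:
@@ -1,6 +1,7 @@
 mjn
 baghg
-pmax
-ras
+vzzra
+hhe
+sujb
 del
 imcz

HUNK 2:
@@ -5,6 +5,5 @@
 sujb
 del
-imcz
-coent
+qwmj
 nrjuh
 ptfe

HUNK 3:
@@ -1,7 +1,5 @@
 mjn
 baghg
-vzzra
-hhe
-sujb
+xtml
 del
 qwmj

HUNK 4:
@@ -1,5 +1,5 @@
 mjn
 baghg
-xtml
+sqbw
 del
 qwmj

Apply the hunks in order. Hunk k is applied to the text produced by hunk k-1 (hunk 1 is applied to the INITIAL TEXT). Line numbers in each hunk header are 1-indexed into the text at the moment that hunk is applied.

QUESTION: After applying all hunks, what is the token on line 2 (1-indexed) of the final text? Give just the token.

Answer: baghg

Derivation:
Hunk 1: at line 1 remove [pmax,ras] add [vzzra,hhe,sujb] -> 12 lines: mjn baghg vzzra hhe sujb del imcz coent nrjuh ptfe tsok meg
Hunk 2: at line 5 remove [imcz,coent] add [qwmj] -> 11 lines: mjn baghg vzzra hhe sujb del qwmj nrjuh ptfe tsok meg
Hunk 3: at line 1 remove [vzzra,hhe,sujb] add [xtml] -> 9 lines: mjn baghg xtml del qwmj nrjuh ptfe tsok meg
Hunk 4: at line 1 remove [xtml] add [sqbw] -> 9 lines: mjn baghg sqbw del qwmj nrjuh ptfe tsok meg
Final line 2: baghg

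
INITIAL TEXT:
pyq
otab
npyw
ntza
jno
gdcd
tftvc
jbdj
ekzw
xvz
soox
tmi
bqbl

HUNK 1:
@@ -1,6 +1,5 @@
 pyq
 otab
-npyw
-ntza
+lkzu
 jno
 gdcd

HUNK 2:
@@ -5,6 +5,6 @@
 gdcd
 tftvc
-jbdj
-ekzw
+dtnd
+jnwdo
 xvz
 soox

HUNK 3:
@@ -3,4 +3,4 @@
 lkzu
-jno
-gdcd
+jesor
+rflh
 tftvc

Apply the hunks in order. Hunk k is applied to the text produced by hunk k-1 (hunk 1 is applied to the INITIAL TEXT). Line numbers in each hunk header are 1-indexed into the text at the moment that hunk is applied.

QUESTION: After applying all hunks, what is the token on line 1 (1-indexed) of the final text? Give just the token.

Answer: pyq

Derivation:
Hunk 1: at line 1 remove [npyw,ntza] add [lkzu] -> 12 lines: pyq otab lkzu jno gdcd tftvc jbdj ekzw xvz soox tmi bqbl
Hunk 2: at line 5 remove [jbdj,ekzw] add [dtnd,jnwdo] -> 12 lines: pyq otab lkzu jno gdcd tftvc dtnd jnwdo xvz soox tmi bqbl
Hunk 3: at line 3 remove [jno,gdcd] add [jesor,rflh] -> 12 lines: pyq otab lkzu jesor rflh tftvc dtnd jnwdo xvz soox tmi bqbl
Final line 1: pyq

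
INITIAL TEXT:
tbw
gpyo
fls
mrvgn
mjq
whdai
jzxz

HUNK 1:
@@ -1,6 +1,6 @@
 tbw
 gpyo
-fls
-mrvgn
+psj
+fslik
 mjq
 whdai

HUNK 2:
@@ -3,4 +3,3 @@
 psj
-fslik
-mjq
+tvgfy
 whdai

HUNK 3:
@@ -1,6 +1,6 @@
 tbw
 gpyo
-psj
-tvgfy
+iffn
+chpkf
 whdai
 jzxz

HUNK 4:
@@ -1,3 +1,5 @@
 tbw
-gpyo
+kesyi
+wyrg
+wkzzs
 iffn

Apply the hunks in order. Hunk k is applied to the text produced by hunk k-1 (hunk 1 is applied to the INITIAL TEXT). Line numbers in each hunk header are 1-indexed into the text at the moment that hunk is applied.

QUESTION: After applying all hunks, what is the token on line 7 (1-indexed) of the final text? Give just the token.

Answer: whdai

Derivation:
Hunk 1: at line 1 remove [fls,mrvgn] add [psj,fslik] -> 7 lines: tbw gpyo psj fslik mjq whdai jzxz
Hunk 2: at line 3 remove [fslik,mjq] add [tvgfy] -> 6 lines: tbw gpyo psj tvgfy whdai jzxz
Hunk 3: at line 1 remove [psj,tvgfy] add [iffn,chpkf] -> 6 lines: tbw gpyo iffn chpkf whdai jzxz
Hunk 4: at line 1 remove [gpyo] add [kesyi,wyrg,wkzzs] -> 8 lines: tbw kesyi wyrg wkzzs iffn chpkf whdai jzxz
Final line 7: whdai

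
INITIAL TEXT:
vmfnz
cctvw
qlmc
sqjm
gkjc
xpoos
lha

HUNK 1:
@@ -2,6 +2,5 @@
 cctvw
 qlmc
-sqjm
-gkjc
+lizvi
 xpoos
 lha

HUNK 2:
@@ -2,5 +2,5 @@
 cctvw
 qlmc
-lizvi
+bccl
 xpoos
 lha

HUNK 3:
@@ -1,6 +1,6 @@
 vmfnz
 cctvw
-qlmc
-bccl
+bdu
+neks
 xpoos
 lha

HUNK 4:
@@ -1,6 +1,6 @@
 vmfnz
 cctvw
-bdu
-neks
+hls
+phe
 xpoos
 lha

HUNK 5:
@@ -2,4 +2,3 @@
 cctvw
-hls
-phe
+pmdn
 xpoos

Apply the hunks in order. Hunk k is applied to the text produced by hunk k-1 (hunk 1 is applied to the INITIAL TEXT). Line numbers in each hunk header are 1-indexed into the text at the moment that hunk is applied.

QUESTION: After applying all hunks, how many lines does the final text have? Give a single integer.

Hunk 1: at line 2 remove [sqjm,gkjc] add [lizvi] -> 6 lines: vmfnz cctvw qlmc lizvi xpoos lha
Hunk 2: at line 2 remove [lizvi] add [bccl] -> 6 lines: vmfnz cctvw qlmc bccl xpoos lha
Hunk 3: at line 1 remove [qlmc,bccl] add [bdu,neks] -> 6 lines: vmfnz cctvw bdu neks xpoos lha
Hunk 4: at line 1 remove [bdu,neks] add [hls,phe] -> 6 lines: vmfnz cctvw hls phe xpoos lha
Hunk 5: at line 2 remove [hls,phe] add [pmdn] -> 5 lines: vmfnz cctvw pmdn xpoos lha
Final line count: 5

Answer: 5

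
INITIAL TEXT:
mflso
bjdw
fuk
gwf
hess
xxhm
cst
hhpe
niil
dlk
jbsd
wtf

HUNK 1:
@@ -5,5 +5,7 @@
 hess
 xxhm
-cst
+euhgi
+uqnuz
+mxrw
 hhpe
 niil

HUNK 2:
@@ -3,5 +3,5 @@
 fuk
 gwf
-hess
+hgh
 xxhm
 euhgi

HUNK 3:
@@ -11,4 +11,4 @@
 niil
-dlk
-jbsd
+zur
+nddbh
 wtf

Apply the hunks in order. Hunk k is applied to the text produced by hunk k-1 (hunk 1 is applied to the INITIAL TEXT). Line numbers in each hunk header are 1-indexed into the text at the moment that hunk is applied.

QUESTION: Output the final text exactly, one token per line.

Answer: mflso
bjdw
fuk
gwf
hgh
xxhm
euhgi
uqnuz
mxrw
hhpe
niil
zur
nddbh
wtf

Derivation:
Hunk 1: at line 5 remove [cst] add [euhgi,uqnuz,mxrw] -> 14 lines: mflso bjdw fuk gwf hess xxhm euhgi uqnuz mxrw hhpe niil dlk jbsd wtf
Hunk 2: at line 3 remove [hess] add [hgh] -> 14 lines: mflso bjdw fuk gwf hgh xxhm euhgi uqnuz mxrw hhpe niil dlk jbsd wtf
Hunk 3: at line 11 remove [dlk,jbsd] add [zur,nddbh] -> 14 lines: mflso bjdw fuk gwf hgh xxhm euhgi uqnuz mxrw hhpe niil zur nddbh wtf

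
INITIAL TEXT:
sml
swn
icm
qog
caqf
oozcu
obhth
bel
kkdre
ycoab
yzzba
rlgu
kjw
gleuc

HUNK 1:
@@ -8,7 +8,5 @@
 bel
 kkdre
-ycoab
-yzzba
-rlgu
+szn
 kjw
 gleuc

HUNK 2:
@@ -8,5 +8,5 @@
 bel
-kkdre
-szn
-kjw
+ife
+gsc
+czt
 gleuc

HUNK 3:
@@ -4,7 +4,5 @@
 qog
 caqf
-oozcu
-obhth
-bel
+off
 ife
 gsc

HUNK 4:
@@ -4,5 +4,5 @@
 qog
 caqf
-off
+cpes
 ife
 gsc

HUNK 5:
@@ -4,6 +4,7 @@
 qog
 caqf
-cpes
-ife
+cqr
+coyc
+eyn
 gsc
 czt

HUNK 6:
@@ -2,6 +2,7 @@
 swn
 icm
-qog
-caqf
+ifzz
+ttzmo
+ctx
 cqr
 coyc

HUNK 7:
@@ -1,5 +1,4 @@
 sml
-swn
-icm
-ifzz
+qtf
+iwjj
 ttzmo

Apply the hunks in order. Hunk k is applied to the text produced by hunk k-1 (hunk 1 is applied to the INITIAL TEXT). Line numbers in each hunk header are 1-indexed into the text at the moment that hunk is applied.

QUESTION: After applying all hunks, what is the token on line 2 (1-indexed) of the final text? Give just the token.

Hunk 1: at line 8 remove [ycoab,yzzba,rlgu] add [szn] -> 12 lines: sml swn icm qog caqf oozcu obhth bel kkdre szn kjw gleuc
Hunk 2: at line 8 remove [kkdre,szn,kjw] add [ife,gsc,czt] -> 12 lines: sml swn icm qog caqf oozcu obhth bel ife gsc czt gleuc
Hunk 3: at line 4 remove [oozcu,obhth,bel] add [off] -> 10 lines: sml swn icm qog caqf off ife gsc czt gleuc
Hunk 4: at line 4 remove [off] add [cpes] -> 10 lines: sml swn icm qog caqf cpes ife gsc czt gleuc
Hunk 5: at line 4 remove [cpes,ife] add [cqr,coyc,eyn] -> 11 lines: sml swn icm qog caqf cqr coyc eyn gsc czt gleuc
Hunk 6: at line 2 remove [qog,caqf] add [ifzz,ttzmo,ctx] -> 12 lines: sml swn icm ifzz ttzmo ctx cqr coyc eyn gsc czt gleuc
Hunk 7: at line 1 remove [swn,icm,ifzz] add [qtf,iwjj] -> 11 lines: sml qtf iwjj ttzmo ctx cqr coyc eyn gsc czt gleuc
Final line 2: qtf

Answer: qtf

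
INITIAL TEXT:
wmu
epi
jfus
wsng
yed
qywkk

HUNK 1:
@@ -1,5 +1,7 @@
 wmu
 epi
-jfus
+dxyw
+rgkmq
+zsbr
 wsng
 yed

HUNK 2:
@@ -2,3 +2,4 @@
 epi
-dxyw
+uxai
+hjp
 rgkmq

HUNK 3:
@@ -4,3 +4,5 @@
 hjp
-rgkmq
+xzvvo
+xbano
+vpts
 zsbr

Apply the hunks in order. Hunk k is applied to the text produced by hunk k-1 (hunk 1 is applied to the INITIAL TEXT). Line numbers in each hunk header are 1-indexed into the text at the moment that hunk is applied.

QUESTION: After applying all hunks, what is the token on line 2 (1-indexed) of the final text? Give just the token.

Answer: epi

Derivation:
Hunk 1: at line 1 remove [jfus] add [dxyw,rgkmq,zsbr] -> 8 lines: wmu epi dxyw rgkmq zsbr wsng yed qywkk
Hunk 2: at line 2 remove [dxyw] add [uxai,hjp] -> 9 lines: wmu epi uxai hjp rgkmq zsbr wsng yed qywkk
Hunk 3: at line 4 remove [rgkmq] add [xzvvo,xbano,vpts] -> 11 lines: wmu epi uxai hjp xzvvo xbano vpts zsbr wsng yed qywkk
Final line 2: epi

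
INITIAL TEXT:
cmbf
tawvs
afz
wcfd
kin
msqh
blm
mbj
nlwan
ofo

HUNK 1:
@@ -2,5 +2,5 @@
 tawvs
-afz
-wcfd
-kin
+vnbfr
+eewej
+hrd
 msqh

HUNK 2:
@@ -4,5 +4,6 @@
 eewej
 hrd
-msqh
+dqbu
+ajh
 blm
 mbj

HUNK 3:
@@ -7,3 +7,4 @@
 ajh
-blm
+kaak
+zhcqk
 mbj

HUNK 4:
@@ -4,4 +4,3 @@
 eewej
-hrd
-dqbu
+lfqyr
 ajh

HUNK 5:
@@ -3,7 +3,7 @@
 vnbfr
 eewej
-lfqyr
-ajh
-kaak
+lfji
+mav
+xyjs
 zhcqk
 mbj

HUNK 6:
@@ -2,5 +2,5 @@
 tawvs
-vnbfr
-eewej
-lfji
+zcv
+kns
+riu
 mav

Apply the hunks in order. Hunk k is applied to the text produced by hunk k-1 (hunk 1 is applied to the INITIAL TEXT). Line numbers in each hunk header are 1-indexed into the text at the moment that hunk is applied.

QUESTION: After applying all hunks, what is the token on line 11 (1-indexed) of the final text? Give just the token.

Answer: ofo

Derivation:
Hunk 1: at line 2 remove [afz,wcfd,kin] add [vnbfr,eewej,hrd] -> 10 lines: cmbf tawvs vnbfr eewej hrd msqh blm mbj nlwan ofo
Hunk 2: at line 4 remove [msqh] add [dqbu,ajh] -> 11 lines: cmbf tawvs vnbfr eewej hrd dqbu ajh blm mbj nlwan ofo
Hunk 3: at line 7 remove [blm] add [kaak,zhcqk] -> 12 lines: cmbf tawvs vnbfr eewej hrd dqbu ajh kaak zhcqk mbj nlwan ofo
Hunk 4: at line 4 remove [hrd,dqbu] add [lfqyr] -> 11 lines: cmbf tawvs vnbfr eewej lfqyr ajh kaak zhcqk mbj nlwan ofo
Hunk 5: at line 3 remove [lfqyr,ajh,kaak] add [lfji,mav,xyjs] -> 11 lines: cmbf tawvs vnbfr eewej lfji mav xyjs zhcqk mbj nlwan ofo
Hunk 6: at line 2 remove [vnbfr,eewej,lfji] add [zcv,kns,riu] -> 11 lines: cmbf tawvs zcv kns riu mav xyjs zhcqk mbj nlwan ofo
Final line 11: ofo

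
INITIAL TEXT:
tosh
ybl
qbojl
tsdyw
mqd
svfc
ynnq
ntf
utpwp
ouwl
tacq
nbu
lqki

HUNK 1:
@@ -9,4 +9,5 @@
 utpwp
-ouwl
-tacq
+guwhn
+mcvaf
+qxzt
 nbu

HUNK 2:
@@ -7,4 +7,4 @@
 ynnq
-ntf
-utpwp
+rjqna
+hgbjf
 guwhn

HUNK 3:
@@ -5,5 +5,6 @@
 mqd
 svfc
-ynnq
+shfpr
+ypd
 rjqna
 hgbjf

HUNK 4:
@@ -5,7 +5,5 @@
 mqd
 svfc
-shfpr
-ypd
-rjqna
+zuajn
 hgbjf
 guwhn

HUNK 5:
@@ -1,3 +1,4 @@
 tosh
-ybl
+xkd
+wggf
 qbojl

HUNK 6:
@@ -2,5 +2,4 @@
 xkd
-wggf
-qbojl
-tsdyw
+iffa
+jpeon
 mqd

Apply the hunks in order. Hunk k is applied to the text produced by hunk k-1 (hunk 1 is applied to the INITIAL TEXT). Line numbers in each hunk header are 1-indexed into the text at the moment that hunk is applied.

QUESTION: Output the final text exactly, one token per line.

Hunk 1: at line 9 remove [ouwl,tacq] add [guwhn,mcvaf,qxzt] -> 14 lines: tosh ybl qbojl tsdyw mqd svfc ynnq ntf utpwp guwhn mcvaf qxzt nbu lqki
Hunk 2: at line 7 remove [ntf,utpwp] add [rjqna,hgbjf] -> 14 lines: tosh ybl qbojl tsdyw mqd svfc ynnq rjqna hgbjf guwhn mcvaf qxzt nbu lqki
Hunk 3: at line 5 remove [ynnq] add [shfpr,ypd] -> 15 lines: tosh ybl qbojl tsdyw mqd svfc shfpr ypd rjqna hgbjf guwhn mcvaf qxzt nbu lqki
Hunk 4: at line 5 remove [shfpr,ypd,rjqna] add [zuajn] -> 13 lines: tosh ybl qbojl tsdyw mqd svfc zuajn hgbjf guwhn mcvaf qxzt nbu lqki
Hunk 5: at line 1 remove [ybl] add [xkd,wggf] -> 14 lines: tosh xkd wggf qbojl tsdyw mqd svfc zuajn hgbjf guwhn mcvaf qxzt nbu lqki
Hunk 6: at line 2 remove [wggf,qbojl,tsdyw] add [iffa,jpeon] -> 13 lines: tosh xkd iffa jpeon mqd svfc zuajn hgbjf guwhn mcvaf qxzt nbu lqki

Answer: tosh
xkd
iffa
jpeon
mqd
svfc
zuajn
hgbjf
guwhn
mcvaf
qxzt
nbu
lqki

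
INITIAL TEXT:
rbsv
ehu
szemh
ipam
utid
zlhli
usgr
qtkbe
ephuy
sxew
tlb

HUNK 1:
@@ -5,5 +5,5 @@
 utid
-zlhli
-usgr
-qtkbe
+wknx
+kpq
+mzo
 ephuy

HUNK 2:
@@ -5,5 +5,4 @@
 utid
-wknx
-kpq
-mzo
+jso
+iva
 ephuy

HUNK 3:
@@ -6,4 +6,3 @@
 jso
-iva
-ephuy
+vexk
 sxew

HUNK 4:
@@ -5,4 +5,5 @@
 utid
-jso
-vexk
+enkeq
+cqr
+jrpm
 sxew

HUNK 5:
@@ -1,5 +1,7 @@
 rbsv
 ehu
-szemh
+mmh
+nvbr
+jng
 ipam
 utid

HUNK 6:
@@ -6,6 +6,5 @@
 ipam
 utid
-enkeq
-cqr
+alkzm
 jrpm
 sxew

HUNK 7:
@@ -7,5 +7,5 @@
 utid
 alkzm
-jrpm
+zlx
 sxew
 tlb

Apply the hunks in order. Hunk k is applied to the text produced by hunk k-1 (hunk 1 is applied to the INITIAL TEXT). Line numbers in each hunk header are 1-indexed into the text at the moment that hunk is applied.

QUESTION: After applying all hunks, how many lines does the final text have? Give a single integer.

Hunk 1: at line 5 remove [zlhli,usgr,qtkbe] add [wknx,kpq,mzo] -> 11 lines: rbsv ehu szemh ipam utid wknx kpq mzo ephuy sxew tlb
Hunk 2: at line 5 remove [wknx,kpq,mzo] add [jso,iva] -> 10 lines: rbsv ehu szemh ipam utid jso iva ephuy sxew tlb
Hunk 3: at line 6 remove [iva,ephuy] add [vexk] -> 9 lines: rbsv ehu szemh ipam utid jso vexk sxew tlb
Hunk 4: at line 5 remove [jso,vexk] add [enkeq,cqr,jrpm] -> 10 lines: rbsv ehu szemh ipam utid enkeq cqr jrpm sxew tlb
Hunk 5: at line 1 remove [szemh] add [mmh,nvbr,jng] -> 12 lines: rbsv ehu mmh nvbr jng ipam utid enkeq cqr jrpm sxew tlb
Hunk 6: at line 6 remove [enkeq,cqr] add [alkzm] -> 11 lines: rbsv ehu mmh nvbr jng ipam utid alkzm jrpm sxew tlb
Hunk 7: at line 7 remove [jrpm] add [zlx] -> 11 lines: rbsv ehu mmh nvbr jng ipam utid alkzm zlx sxew tlb
Final line count: 11

Answer: 11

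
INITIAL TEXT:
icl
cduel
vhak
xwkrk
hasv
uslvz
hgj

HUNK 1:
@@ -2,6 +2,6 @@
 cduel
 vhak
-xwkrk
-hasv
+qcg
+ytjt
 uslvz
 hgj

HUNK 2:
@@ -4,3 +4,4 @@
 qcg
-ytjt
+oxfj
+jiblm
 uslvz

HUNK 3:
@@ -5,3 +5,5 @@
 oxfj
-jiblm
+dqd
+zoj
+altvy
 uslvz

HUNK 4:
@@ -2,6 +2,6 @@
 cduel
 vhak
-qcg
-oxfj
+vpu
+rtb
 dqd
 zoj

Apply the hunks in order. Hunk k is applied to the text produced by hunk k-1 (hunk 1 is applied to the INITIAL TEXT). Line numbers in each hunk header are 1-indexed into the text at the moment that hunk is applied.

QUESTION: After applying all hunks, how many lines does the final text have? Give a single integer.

Hunk 1: at line 2 remove [xwkrk,hasv] add [qcg,ytjt] -> 7 lines: icl cduel vhak qcg ytjt uslvz hgj
Hunk 2: at line 4 remove [ytjt] add [oxfj,jiblm] -> 8 lines: icl cduel vhak qcg oxfj jiblm uslvz hgj
Hunk 3: at line 5 remove [jiblm] add [dqd,zoj,altvy] -> 10 lines: icl cduel vhak qcg oxfj dqd zoj altvy uslvz hgj
Hunk 4: at line 2 remove [qcg,oxfj] add [vpu,rtb] -> 10 lines: icl cduel vhak vpu rtb dqd zoj altvy uslvz hgj
Final line count: 10

Answer: 10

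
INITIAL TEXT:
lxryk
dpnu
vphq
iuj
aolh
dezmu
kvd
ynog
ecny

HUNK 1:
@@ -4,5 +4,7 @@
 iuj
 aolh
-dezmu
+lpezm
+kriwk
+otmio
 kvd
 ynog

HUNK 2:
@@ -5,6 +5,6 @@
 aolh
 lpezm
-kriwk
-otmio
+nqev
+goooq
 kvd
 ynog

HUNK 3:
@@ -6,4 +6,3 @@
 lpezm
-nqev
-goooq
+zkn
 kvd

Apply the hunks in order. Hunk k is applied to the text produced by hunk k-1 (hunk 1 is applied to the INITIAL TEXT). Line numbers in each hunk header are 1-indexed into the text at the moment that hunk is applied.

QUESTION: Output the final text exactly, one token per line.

Hunk 1: at line 4 remove [dezmu] add [lpezm,kriwk,otmio] -> 11 lines: lxryk dpnu vphq iuj aolh lpezm kriwk otmio kvd ynog ecny
Hunk 2: at line 5 remove [kriwk,otmio] add [nqev,goooq] -> 11 lines: lxryk dpnu vphq iuj aolh lpezm nqev goooq kvd ynog ecny
Hunk 3: at line 6 remove [nqev,goooq] add [zkn] -> 10 lines: lxryk dpnu vphq iuj aolh lpezm zkn kvd ynog ecny

Answer: lxryk
dpnu
vphq
iuj
aolh
lpezm
zkn
kvd
ynog
ecny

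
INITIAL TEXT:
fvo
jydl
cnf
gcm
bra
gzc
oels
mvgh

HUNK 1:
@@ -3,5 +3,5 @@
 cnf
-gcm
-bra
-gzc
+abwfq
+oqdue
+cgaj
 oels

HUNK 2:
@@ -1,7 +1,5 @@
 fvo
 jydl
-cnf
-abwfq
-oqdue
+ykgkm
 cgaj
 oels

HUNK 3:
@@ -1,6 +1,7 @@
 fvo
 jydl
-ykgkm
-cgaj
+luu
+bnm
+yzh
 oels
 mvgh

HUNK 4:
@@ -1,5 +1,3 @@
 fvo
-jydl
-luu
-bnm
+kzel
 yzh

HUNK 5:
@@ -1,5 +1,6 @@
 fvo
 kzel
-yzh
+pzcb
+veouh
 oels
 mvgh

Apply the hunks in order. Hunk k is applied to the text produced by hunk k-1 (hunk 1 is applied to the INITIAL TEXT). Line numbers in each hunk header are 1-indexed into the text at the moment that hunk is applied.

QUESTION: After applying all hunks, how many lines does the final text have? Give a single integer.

Hunk 1: at line 3 remove [gcm,bra,gzc] add [abwfq,oqdue,cgaj] -> 8 lines: fvo jydl cnf abwfq oqdue cgaj oels mvgh
Hunk 2: at line 1 remove [cnf,abwfq,oqdue] add [ykgkm] -> 6 lines: fvo jydl ykgkm cgaj oels mvgh
Hunk 3: at line 1 remove [ykgkm,cgaj] add [luu,bnm,yzh] -> 7 lines: fvo jydl luu bnm yzh oels mvgh
Hunk 4: at line 1 remove [jydl,luu,bnm] add [kzel] -> 5 lines: fvo kzel yzh oels mvgh
Hunk 5: at line 1 remove [yzh] add [pzcb,veouh] -> 6 lines: fvo kzel pzcb veouh oels mvgh
Final line count: 6

Answer: 6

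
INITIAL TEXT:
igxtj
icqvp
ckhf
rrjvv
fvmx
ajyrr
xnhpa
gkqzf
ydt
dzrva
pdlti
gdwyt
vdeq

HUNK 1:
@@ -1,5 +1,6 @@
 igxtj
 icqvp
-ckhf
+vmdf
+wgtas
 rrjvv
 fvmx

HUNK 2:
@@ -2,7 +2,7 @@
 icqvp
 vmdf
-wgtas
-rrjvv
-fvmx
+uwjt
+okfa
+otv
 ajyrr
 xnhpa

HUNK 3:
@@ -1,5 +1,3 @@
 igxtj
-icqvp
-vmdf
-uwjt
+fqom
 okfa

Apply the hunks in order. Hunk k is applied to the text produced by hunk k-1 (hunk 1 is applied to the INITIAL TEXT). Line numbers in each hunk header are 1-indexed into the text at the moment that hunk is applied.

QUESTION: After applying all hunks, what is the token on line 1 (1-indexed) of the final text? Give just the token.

Answer: igxtj

Derivation:
Hunk 1: at line 1 remove [ckhf] add [vmdf,wgtas] -> 14 lines: igxtj icqvp vmdf wgtas rrjvv fvmx ajyrr xnhpa gkqzf ydt dzrva pdlti gdwyt vdeq
Hunk 2: at line 2 remove [wgtas,rrjvv,fvmx] add [uwjt,okfa,otv] -> 14 lines: igxtj icqvp vmdf uwjt okfa otv ajyrr xnhpa gkqzf ydt dzrva pdlti gdwyt vdeq
Hunk 3: at line 1 remove [icqvp,vmdf,uwjt] add [fqom] -> 12 lines: igxtj fqom okfa otv ajyrr xnhpa gkqzf ydt dzrva pdlti gdwyt vdeq
Final line 1: igxtj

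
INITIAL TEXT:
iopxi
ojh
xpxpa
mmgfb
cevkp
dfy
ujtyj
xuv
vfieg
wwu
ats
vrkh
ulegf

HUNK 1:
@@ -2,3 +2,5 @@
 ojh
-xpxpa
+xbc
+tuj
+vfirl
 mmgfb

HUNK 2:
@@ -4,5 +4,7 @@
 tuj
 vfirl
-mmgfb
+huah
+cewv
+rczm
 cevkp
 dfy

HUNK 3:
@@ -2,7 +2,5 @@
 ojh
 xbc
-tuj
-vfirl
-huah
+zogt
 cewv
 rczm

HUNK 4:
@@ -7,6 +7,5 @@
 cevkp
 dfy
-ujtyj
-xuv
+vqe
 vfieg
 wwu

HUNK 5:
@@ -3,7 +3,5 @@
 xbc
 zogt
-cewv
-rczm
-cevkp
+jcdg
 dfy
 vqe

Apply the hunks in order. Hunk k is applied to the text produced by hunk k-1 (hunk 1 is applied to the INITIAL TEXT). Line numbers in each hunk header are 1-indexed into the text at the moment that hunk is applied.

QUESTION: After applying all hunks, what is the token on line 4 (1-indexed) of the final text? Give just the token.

Answer: zogt

Derivation:
Hunk 1: at line 2 remove [xpxpa] add [xbc,tuj,vfirl] -> 15 lines: iopxi ojh xbc tuj vfirl mmgfb cevkp dfy ujtyj xuv vfieg wwu ats vrkh ulegf
Hunk 2: at line 4 remove [mmgfb] add [huah,cewv,rczm] -> 17 lines: iopxi ojh xbc tuj vfirl huah cewv rczm cevkp dfy ujtyj xuv vfieg wwu ats vrkh ulegf
Hunk 3: at line 2 remove [tuj,vfirl,huah] add [zogt] -> 15 lines: iopxi ojh xbc zogt cewv rczm cevkp dfy ujtyj xuv vfieg wwu ats vrkh ulegf
Hunk 4: at line 7 remove [ujtyj,xuv] add [vqe] -> 14 lines: iopxi ojh xbc zogt cewv rczm cevkp dfy vqe vfieg wwu ats vrkh ulegf
Hunk 5: at line 3 remove [cewv,rczm,cevkp] add [jcdg] -> 12 lines: iopxi ojh xbc zogt jcdg dfy vqe vfieg wwu ats vrkh ulegf
Final line 4: zogt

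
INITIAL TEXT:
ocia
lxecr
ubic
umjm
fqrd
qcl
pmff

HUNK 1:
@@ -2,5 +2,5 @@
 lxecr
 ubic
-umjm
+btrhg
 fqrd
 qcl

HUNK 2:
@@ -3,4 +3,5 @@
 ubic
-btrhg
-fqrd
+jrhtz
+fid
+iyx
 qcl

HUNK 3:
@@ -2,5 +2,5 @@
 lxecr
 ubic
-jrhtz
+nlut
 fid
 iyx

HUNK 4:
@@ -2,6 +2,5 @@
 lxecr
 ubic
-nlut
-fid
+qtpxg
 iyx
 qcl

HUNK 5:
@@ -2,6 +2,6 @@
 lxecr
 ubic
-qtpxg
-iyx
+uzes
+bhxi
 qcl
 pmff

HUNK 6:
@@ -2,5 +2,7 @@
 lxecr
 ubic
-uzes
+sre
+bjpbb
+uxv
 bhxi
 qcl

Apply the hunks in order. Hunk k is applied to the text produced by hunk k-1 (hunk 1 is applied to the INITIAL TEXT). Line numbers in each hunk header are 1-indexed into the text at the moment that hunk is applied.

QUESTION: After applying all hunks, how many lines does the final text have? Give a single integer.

Answer: 9

Derivation:
Hunk 1: at line 2 remove [umjm] add [btrhg] -> 7 lines: ocia lxecr ubic btrhg fqrd qcl pmff
Hunk 2: at line 3 remove [btrhg,fqrd] add [jrhtz,fid,iyx] -> 8 lines: ocia lxecr ubic jrhtz fid iyx qcl pmff
Hunk 3: at line 2 remove [jrhtz] add [nlut] -> 8 lines: ocia lxecr ubic nlut fid iyx qcl pmff
Hunk 4: at line 2 remove [nlut,fid] add [qtpxg] -> 7 lines: ocia lxecr ubic qtpxg iyx qcl pmff
Hunk 5: at line 2 remove [qtpxg,iyx] add [uzes,bhxi] -> 7 lines: ocia lxecr ubic uzes bhxi qcl pmff
Hunk 6: at line 2 remove [uzes] add [sre,bjpbb,uxv] -> 9 lines: ocia lxecr ubic sre bjpbb uxv bhxi qcl pmff
Final line count: 9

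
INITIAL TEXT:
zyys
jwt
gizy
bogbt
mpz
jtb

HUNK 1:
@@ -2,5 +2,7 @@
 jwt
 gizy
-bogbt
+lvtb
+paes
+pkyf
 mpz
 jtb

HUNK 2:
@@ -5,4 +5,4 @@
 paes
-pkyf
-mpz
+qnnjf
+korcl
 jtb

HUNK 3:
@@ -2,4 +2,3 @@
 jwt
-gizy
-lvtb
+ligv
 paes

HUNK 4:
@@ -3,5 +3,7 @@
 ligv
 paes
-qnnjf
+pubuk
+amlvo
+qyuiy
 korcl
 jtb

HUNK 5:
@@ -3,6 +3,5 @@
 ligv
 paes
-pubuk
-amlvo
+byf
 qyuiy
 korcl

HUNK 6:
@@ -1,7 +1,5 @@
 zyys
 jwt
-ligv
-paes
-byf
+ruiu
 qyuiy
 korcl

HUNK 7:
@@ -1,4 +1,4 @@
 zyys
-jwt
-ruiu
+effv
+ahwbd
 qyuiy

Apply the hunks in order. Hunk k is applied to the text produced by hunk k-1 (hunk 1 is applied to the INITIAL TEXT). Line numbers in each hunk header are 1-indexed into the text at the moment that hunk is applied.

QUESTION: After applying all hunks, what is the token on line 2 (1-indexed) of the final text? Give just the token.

Answer: effv

Derivation:
Hunk 1: at line 2 remove [bogbt] add [lvtb,paes,pkyf] -> 8 lines: zyys jwt gizy lvtb paes pkyf mpz jtb
Hunk 2: at line 5 remove [pkyf,mpz] add [qnnjf,korcl] -> 8 lines: zyys jwt gizy lvtb paes qnnjf korcl jtb
Hunk 3: at line 2 remove [gizy,lvtb] add [ligv] -> 7 lines: zyys jwt ligv paes qnnjf korcl jtb
Hunk 4: at line 3 remove [qnnjf] add [pubuk,amlvo,qyuiy] -> 9 lines: zyys jwt ligv paes pubuk amlvo qyuiy korcl jtb
Hunk 5: at line 3 remove [pubuk,amlvo] add [byf] -> 8 lines: zyys jwt ligv paes byf qyuiy korcl jtb
Hunk 6: at line 1 remove [ligv,paes,byf] add [ruiu] -> 6 lines: zyys jwt ruiu qyuiy korcl jtb
Hunk 7: at line 1 remove [jwt,ruiu] add [effv,ahwbd] -> 6 lines: zyys effv ahwbd qyuiy korcl jtb
Final line 2: effv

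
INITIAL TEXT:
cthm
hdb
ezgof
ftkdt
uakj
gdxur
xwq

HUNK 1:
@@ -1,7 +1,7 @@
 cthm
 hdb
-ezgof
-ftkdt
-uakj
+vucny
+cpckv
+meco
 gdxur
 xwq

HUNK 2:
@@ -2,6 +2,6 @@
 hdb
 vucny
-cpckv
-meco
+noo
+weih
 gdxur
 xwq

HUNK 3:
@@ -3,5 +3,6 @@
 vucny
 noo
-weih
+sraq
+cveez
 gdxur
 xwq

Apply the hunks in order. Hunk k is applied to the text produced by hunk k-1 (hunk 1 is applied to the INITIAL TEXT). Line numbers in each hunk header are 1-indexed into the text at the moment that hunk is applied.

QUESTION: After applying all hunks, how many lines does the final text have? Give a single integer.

Answer: 8

Derivation:
Hunk 1: at line 1 remove [ezgof,ftkdt,uakj] add [vucny,cpckv,meco] -> 7 lines: cthm hdb vucny cpckv meco gdxur xwq
Hunk 2: at line 2 remove [cpckv,meco] add [noo,weih] -> 7 lines: cthm hdb vucny noo weih gdxur xwq
Hunk 3: at line 3 remove [weih] add [sraq,cveez] -> 8 lines: cthm hdb vucny noo sraq cveez gdxur xwq
Final line count: 8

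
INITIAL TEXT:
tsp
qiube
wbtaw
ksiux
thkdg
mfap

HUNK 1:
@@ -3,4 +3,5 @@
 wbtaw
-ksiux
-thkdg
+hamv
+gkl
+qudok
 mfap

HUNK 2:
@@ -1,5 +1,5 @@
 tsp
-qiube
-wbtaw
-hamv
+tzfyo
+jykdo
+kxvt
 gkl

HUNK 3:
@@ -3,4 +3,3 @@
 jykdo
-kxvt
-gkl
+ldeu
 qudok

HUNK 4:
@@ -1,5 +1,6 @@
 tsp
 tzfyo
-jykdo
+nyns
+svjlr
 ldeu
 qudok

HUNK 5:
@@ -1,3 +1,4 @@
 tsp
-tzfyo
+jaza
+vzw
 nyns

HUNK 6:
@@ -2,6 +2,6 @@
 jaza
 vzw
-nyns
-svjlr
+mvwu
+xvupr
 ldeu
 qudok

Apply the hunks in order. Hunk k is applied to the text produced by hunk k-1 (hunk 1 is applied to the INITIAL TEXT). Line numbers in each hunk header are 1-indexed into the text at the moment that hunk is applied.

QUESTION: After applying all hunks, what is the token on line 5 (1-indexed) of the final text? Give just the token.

Answer: xvupr

Derivation:
Hunk 1: at line 3 remove [ksiux,thkdg] add [hamv,gkl,qudok] -> 7 lines: tsp qiube wbtaw hamv gkl qudok mfap
Hunk 2: at line 1 remove [qiube,wbtaw,hamv] add [tzfyo,jykdo,kxvt] -> 7 lines: tsp tzfyo jykdo kxvt gkl qudok mfap
Hunk 3: at line 3 remove [kxvt,gkl] add [ldeu] -> 6 lines: tsp tzfyo jykdo ldeu qudok mfap
Hunk 4: at line 1 remove [jykdo] add [nyns,svjlr] -> 7 lines: tsp tzfyo nyns svjlr ldeu qudok mfap
Hunk 5: at line 1 remove [tzfyo] add [jaza,vzw] -> 8 lines: tsp jaza vzw nyns svjlr ldeu qudok mfap
Hunk 6: at line 2 remove [nyns,svjlr] add [mvwu,xvupr] -> 8 lines: tsp jaza vzw mvwu xvupr ldeu qudok mfap
Final line 5: xvupr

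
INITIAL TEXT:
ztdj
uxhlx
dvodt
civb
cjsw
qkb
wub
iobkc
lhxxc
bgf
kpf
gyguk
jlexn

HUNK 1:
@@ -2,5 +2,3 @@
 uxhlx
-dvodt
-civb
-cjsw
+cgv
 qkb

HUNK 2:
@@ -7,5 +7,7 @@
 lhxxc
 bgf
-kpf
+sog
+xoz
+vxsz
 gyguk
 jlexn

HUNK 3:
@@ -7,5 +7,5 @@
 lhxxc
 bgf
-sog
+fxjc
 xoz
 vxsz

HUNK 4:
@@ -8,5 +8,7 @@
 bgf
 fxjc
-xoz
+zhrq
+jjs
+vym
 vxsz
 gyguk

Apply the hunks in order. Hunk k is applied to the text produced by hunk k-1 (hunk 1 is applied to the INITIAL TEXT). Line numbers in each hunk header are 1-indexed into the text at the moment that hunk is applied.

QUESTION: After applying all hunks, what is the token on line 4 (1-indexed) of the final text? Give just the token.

Hunk 1: at line 2 remove [dvodt,civb,cjsw] add [cgv] -> 11 lines: ztdj uxhlx cgv qkb wub iobkc lhxxc bgf kpf gyguk jlexn
Hunk 2: at line 7 remove [kpf] add [sog,xoz,vxsz] -> 13 lines: ztdj uxhlx cgv qkb wub iobkc lhxxc bgf sog xoz vxsz gyguk jlexn
Hunk 3: at line 7 remove [sog] add [fxjc] -> 13 lines: ztdj uxhlx cgv qkb wub iobkc lhxxc bgf fxjc xoz vxsz gyguk jlexn
Hunk 4: at line 8 remove [xoz] add [zhrq,jjs,vym] -> 15 lines: ztdj uxhlx cgv qkb wub iobkc lhxxc bgf fxjc zhrq jjs vym vxsz gyguk jlexn
Final line 4: qkb

Answer: qkb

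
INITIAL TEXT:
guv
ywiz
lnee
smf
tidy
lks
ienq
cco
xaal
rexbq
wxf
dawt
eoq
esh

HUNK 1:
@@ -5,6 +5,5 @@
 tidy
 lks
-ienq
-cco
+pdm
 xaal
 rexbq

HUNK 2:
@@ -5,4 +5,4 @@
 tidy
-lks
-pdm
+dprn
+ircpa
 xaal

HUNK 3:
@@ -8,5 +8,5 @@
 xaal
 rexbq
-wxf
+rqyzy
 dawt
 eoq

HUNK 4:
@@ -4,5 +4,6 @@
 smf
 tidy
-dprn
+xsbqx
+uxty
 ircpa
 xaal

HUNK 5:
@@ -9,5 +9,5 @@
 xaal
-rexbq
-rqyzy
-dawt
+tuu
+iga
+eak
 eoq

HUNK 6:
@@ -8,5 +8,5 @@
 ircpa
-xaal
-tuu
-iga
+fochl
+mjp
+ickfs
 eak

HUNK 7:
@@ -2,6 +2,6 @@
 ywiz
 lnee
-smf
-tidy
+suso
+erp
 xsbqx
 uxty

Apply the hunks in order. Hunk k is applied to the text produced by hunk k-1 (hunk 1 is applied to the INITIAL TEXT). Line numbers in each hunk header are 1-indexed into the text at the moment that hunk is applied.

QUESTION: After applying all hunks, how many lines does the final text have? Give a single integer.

Hunk 1: at line 5 remove [ienq,cco] add [pdm] -> 13 lines: guv ywiz lnee smf tidy lks pdm xaal rexbq wxf dawt eoq esh
Hunk 2: at line 5 remove [lks,pdm] add [dprn,ircpa] -> 13 lines: guv ywiz lnee smf tidy dprn ircpa xaal rexbq wxf dawt eoq esh
Hunk 3: at line 8 remove [wxf] add [rqyzy] -> 13 lines: guv ywiz lnee smf tidy dprn ircpa xaal rexbq rqyzy dawt eoq esh
Hunk 4: at line 4 remove [dprn] add [xsbqx,uxty] -> 14 lines: guv ywiz lnee smf tidy xsbqx uxty ircpa xaal rexbq rqyzy dawt eoq esh
Hunk 5: at line 9 remove [rexbq,rqyzy,dawt] add [tuu,iga,eak] -> 14 lines: guv ywiz lnee smf tidy xsbqx uxty ircpa xaal tuu iga eak eoq esh
Hunk 6: at line 8 remove [xaal,tuu,iga] add [fochl,mjp,ickfs] -> 14 lines: guv ywiz lnee smf tidy xsbqx uxty ircpa fochl mjp ickfs eak eoq esh
Hunk 7: at line 2 remove [smf,tidy] add [suso,erp] -> 14 lines: guv ywiz lnee suso erp xsbqx uxty ircpa fochl mjp ickfs eak eoq esh
Final line count: 14

Answer: 14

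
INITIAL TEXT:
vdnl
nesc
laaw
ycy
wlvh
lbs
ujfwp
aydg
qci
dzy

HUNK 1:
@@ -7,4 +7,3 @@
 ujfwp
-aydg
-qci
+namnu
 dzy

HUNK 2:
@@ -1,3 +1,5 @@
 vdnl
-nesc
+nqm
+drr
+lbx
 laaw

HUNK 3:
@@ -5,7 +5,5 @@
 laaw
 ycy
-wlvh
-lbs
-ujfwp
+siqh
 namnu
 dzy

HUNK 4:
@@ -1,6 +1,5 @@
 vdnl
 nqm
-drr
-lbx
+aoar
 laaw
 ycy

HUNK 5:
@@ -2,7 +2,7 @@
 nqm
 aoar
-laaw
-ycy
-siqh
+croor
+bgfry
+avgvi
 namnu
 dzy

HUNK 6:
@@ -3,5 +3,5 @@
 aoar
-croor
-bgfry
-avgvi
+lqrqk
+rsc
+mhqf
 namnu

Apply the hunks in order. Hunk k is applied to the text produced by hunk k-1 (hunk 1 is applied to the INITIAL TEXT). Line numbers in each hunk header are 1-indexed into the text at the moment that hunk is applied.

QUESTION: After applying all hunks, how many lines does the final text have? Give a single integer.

Answer: 8

Derivation:
Hunk 1: at line 7 remove [aydg,qci] add [namnu] -> 9 lines: vdnl nesc laaw ycy wlvh lbs ujfwp namnu dzy
Hunk 2: at line 1 remove [nesc] add [nqm,drr,lbx] -> 11 lines: vdnl nqm drr lbx laaw ycy wlvh lbs ujfwp namnu dzy
Hunk 3: at line 5 remove [wlvh,lbs,ujfwp] add [siqh] -> 9 lines: vdnl nqm drr lbx laaw ycy siqh namnu dzy
Hunk 4: at line 1 remove [drr,lbx] add [aoar] -> 8 lines: vdnl nqm aoar laaw ycy siqh namnu dzy
Hunk 5: at line 2 remove [laaw,ycy,siqh] add [croor,bgfry,avgvi] -> 8 lines: vdnl nqm aoar croor bgfry avgvi namnu dzy
Hunk 6: at line 3 remove [croor,bgfry,avgvi] add [lqrqk,rsc,mhqf] -> 8 lines: vdnl nqm aoar lqrqk rsc mhqf namnu dzy
Final line count: 8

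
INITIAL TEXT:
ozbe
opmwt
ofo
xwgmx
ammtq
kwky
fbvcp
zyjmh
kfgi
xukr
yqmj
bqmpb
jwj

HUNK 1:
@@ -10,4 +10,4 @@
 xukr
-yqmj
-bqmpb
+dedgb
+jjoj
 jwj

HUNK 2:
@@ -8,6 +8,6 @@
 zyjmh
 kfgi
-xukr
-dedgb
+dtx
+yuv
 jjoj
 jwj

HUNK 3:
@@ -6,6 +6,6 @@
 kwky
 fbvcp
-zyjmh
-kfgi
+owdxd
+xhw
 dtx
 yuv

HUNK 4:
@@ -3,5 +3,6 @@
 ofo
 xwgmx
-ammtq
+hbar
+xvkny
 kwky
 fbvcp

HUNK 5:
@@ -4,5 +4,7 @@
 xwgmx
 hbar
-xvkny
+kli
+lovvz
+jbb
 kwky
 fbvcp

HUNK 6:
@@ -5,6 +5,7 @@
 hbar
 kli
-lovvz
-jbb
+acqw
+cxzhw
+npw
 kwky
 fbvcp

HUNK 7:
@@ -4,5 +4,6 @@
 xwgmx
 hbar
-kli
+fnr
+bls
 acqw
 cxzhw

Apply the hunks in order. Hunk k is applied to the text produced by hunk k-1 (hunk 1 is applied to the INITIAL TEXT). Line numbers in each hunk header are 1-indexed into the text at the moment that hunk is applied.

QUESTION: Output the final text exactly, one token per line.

Answer: ozbe
opmwt
ofo
xwgmx
hbar
fnr
bls
acqw
cxzhw
npw
kwky
fbvcp
owdxd
xhw
dtx
yuv
jjoj
jwj

Derivation:
Hunk 1: at line 10 remove [yqmj,bqmpb] add [dedgb,jjoj] -> 13 lines: ozbe opmwt ofo xwgmx ammtq kwky fbvcp zyjmh kfgi xukr dedgb jjoj jwj
Hunk 2: at line 8 remove [xukr,dedgb] add [dtx,yuv] -> 13 lines: ozbe opmwt ofo xwgmx ammtq kwky fbvcp zyjmh kfgi dtx yuv jjoj jwj
Hunk 3: at line 6 remove [zyjmh,kfgi] add [owdxd,xhw] -> 13 lines: ozbe opmwt ofo xwgmx ammtq kwky fbvcp owdxd xhw dtx yuv jjoj jwj
Hunk 4: at line 3 remove [ammtq] add [hbar,xvkny] -> 14 lines: ozbe opmwt ofo xwgmx hbar xvkny kwky fbvcp owdxd xhw dtx yuv jjoj jwj
Hunk 5: at line 4 remove [xvkny] add [kli,lovvz,jbb] -> 16 lines: ozbe opmwt ofo xwgmx hbar kli lovvz jbb kwky fbvcp owdxd xhw dtx yuv jjoj jwj
Hunk 6: at line 5 remove [lovvz,jbb] add [acqw,cxzhw,npw] -> 17 lines: ozbe opmwt ofo xwgmx hbar kli acqw cxzhw npw kwky fbvcp owdxd xhw dtx yuv jjoj jwj
Hunk 7: at line 4 remove [kli] add [fnr,bls] -> 18 lines: ozbe opmwt ofo xwgmx hbar fnr bls acqw cxzhw npw kwky fbvcp owdxd xhw dtx yuv jjoj jwj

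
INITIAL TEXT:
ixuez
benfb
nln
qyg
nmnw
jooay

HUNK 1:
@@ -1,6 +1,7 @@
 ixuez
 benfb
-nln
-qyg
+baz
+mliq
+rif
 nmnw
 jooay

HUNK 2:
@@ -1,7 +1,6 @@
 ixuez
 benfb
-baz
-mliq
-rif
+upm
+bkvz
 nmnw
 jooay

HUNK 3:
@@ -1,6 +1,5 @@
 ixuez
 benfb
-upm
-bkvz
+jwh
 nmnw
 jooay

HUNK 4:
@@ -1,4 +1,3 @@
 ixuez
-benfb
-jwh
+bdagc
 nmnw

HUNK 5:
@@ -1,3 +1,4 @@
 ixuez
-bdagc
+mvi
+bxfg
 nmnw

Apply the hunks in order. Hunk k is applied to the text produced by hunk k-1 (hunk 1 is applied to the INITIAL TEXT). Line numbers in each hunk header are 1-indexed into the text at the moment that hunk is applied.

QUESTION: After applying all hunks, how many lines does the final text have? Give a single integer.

Hunk 1: at line 1 remove [nln,qyg] add [baz,mliq,rif] -> 7 lines: ixuez benfb baz mliq rif nmnw jooay
Hunk 2: at line 1 remove [baz,mliq,rif] add [upm,bkvz] -> 6 lines: ixuez benfb upm bkvz nmnw jooay
Hunk 3: at line 1 remove [upm,bkvz] add [jwh] -> 5 lines: ixuez benfb jwh nmnw jooay
Hunk 4: at line 1 remove [benfb,jwh] add [bdagc] -> 4 lines: ixuez bdagc nmnw jooay
Hunk 5: at line 1 remove [bdagc] add [mvi,bxfg] -> 5 lines: ixuez mvi bxfg nmnw jooay
Final line count: 5

Answer: 5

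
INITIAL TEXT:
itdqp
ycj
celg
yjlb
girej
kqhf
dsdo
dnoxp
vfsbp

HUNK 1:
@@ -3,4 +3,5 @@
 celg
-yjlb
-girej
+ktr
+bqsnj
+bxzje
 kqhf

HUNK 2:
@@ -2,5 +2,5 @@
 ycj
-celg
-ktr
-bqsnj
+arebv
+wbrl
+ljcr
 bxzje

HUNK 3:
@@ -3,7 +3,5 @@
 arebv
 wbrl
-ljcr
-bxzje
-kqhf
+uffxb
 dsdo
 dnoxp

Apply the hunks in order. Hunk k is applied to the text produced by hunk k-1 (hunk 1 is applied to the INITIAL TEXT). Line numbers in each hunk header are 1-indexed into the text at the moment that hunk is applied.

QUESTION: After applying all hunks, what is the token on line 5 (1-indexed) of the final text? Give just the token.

Answer: uffxb

Derivation:
Hunk 1: at line 3 remove [yjlb,girej] add [ktr,bqsnj,bxzje] -> 10 lines: itdqp ycj celg ktr bqsnj bxzje kqhf dsdo dnoxp vfsbp
Hunk 2: at line 2 remove [celg,ktr,bqsnj] add [arebv,wbrl,ljcr] -> 10 lines: itdqp ycj arebv wbrl ljcr bxzje kqhf dsdo dnoxp vfsbp
Hunk 3: at line 3 remove [ljcr,bxzje,kqhf] add [uffxb] -> 8 lines: itdqp ycj arebv wbrl uffxb dsdo dnoxp vfsbp
Final line 5: uffxb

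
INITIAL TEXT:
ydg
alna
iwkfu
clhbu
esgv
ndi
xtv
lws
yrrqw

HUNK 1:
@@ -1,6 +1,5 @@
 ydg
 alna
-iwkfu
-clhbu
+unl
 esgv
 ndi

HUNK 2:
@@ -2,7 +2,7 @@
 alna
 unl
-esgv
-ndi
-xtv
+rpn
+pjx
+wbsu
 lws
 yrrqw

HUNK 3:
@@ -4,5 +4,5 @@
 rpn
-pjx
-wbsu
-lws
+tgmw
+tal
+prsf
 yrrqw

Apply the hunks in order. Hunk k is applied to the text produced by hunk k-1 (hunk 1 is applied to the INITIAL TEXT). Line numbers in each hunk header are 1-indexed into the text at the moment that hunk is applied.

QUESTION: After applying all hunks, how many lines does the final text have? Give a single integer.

Hunk 1: at line 1 remove [iwkfu,clhbu] add [unl] -> 8 lines: ydg alna unl esgv ndi xtv lws yrrqw
Hunk 2: at line 2 remove [esgv,ndi,xtv] add [rpn,pjx,wbsu] -> 8 lines: ydg alna unl rpn pjx wbsu lws yrrqw
Hunk 3: at line 4 remove [pjx,wbsu,lws] add [tgmw,tal,prsf] -> 8 lines: ydg alna unl rpn tgmw tal prsf yrrqw
Final line count: 8

Answer: 8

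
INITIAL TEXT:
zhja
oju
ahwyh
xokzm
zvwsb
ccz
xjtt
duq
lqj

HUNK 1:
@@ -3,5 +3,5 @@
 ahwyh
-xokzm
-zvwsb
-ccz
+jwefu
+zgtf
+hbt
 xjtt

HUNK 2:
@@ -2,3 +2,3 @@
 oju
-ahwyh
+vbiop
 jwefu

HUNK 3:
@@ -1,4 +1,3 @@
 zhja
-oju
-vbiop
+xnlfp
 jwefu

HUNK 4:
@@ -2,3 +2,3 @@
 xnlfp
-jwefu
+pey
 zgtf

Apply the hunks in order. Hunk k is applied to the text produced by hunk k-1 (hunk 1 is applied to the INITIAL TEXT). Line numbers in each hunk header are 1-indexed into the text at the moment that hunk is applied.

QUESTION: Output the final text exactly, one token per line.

Hunk 1: at line 3 remove [xokzm,zvwsb,ccz] add [jwefu,zgtf,hbt] -> 9 lines: zhja oju ahwyh jwefu zgtf hbt xjtt duq lqj
Hunk 2: at line 2 remove [ahwyh] add [vbiop] -> 9 lines: zhja oju vbiop jwefu zgtf hbt xjtt duq lqj
Hunk 3: at line 1 remove [oju,vbiop] add [xnlfp] -> 8 lines: zhja xnlfp jwefu zgtf hbt xjtt duq lqj
Hunk 4: at line 2 remove [jwefu] add [pey] -> 8 lines: zhja xnlfp pey zgtf hbt xjtt duq lqj

Answer: zhja
xnlfp
pey
zgtf
hbt
xjtt
duq
lqj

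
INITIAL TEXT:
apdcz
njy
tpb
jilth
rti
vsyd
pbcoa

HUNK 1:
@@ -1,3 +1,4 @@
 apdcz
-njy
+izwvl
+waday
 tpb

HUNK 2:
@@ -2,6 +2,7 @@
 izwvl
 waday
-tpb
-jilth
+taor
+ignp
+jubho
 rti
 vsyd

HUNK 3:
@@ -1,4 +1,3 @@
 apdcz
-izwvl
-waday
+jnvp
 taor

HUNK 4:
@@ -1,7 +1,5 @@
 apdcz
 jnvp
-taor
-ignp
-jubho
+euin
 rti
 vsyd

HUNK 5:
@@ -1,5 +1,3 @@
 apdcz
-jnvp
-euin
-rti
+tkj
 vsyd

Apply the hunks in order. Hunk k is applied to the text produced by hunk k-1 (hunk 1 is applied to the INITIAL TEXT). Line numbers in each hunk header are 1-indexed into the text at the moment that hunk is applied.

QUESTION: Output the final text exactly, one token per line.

Hunk 1: at line 1 remove [njy] add [izwvl,waday] -> 8 lines: apdcz izwvl waday tpb jilth rti vsyd pbcoa
Hunk 2: at line 2 remove [tpb,jilth] add [taor,ignp,jubho] -> 9 lines: apdcz izwvl waday taor ignp jubho rti vsyd pbcoa
Hunk 3: at line 1 remove [izwvl,waday] add [jnvp] -> 8 lines: apdcz jnvp taor ignp jubho rti vsyd pbcoa
Hunk 4: at line 1 remove [taor,ignp,jubho] add [euin] -> 6 lines: apdcz jnvp euin rti vsyd pbcoa
Hunk 5: at line 1 remove [jnvp,euin,rti] add [tkj] -> 4 lines: apdcz tkj vsyd pbcoa

Answer: apdcz
tkj
vsyd
pbcoa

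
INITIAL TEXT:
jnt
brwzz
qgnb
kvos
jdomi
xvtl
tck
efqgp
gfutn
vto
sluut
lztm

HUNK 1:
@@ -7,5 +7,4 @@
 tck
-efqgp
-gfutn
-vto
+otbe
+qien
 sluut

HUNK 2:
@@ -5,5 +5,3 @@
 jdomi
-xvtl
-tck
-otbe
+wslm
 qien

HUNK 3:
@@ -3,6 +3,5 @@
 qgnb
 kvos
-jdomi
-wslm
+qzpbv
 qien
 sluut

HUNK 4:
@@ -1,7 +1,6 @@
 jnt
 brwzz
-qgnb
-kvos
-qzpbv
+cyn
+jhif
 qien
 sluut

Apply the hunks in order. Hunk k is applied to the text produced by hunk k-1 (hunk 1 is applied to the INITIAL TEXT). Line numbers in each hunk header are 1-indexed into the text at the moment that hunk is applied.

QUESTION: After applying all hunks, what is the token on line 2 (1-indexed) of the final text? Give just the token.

Hunk 1: at line 7 remove [efqgp,gfutn,vto] add [otbe,qien] -> 11 lines: jnt brwzz qgnb kvos jdomi xvtl tck otbe qien sluut lztm
Hunk 2: at line 5 remove [xvtl,tck,otbe] add [wslm] -> 9 lines: jnt brwzz qgnb kvos jdomi wslm qien sluut lztm
Hunk 3: at line 3 remove [jdomi,wslm] add [qzpbv] -> 8 lines: jnt brwzz qgnb kvos qzpbv qien sluut lztm
Hunk 4: at line 1 remove [qgnb,kvos,qzpbv] add [cyn,jhif] -> 7 lines: jnt brwzz cyn jhif qien sluut lztm
Final line 2: brwzz

Answer: brwzz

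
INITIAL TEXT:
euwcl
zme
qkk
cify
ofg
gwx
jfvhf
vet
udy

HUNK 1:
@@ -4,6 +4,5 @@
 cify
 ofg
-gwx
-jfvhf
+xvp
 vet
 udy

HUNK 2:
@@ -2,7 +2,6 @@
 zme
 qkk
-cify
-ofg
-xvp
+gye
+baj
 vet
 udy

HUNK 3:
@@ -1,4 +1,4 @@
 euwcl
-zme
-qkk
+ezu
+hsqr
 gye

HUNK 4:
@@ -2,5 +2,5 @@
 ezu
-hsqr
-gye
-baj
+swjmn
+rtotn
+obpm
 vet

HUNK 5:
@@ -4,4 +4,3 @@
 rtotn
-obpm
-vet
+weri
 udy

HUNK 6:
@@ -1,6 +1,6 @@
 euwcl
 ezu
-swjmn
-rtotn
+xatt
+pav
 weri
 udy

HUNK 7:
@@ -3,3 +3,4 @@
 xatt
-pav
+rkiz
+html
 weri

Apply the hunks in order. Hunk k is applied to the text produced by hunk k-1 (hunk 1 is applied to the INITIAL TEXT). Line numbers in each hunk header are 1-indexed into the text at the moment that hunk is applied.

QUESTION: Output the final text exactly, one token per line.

Hunk 1: at line 4 remove [gwx,jfvhf] add [xvp] -> 8 lines: euwcl zme qkk cify ofg xvp vet udy
Hunk 2: at line 2 remove [cify,ofg,xvp] add [gye,baj] -> 7 lines: euwcl zme qkk gye baj vet udy
Hunk 3: at line 1 remove [zme,qkk] add [ezu,hsqr] -> 7 lines: euwcl ezu hsqr gye baj vet udy
Hunk 4: at line 2 remove [hsqr,gye,baj] add [swjmn,rtotn,obpm] -> 7 lines: euwcl ezu swjmn rtotn obpm vet udy
Hunk 5: at line 4 remove [obpm,vet] add [weri] -> 6 lines: euwcl ezu swjmn rtotn weri udy
Hunk 6: at line 1 remove [swjmn,rtotn] add [xatt,pav] -> 6 lines: euwcl ezu xatt pav weri udy
Hunk 7: at line 3 remove [pav] add [rkiz,html] -> 7 lines: euwcl ezu xatt rkiz html weri udy

Answer: euwcl
ezu
xatt
rkiz
html
weri
udy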